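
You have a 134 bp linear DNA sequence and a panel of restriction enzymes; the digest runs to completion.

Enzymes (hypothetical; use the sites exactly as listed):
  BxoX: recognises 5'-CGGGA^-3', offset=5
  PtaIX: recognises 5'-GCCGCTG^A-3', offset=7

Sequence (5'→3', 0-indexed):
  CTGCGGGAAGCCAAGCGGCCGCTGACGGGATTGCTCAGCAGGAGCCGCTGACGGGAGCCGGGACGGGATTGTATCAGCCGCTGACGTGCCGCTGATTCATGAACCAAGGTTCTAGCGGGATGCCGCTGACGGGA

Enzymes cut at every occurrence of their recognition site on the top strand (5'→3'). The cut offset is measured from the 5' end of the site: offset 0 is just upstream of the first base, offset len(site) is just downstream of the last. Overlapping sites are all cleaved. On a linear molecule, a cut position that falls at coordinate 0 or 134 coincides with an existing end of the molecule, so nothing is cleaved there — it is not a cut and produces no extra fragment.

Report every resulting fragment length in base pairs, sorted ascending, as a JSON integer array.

[5,6,6,6,7,8,8,11,15,16,20,26]

Per-enzyme occurrences:
  BxoX (CGGGA, off=5): starts [3, 25, 51, 58, 63, 115, 129] → cuts [8, 30, 56, 63, 68, 120] (position 134 is a terminus of the linear molecule — no cut)
  PtaIX (GCCGCTGA, off=7): starts [17, 43, 76, 87, 121] → cuts [24, 50, 83, 94, 128]

Pooled cuts: [8, 24, 30, 50, 56, 63, 68, 83, 94, 120, 128]

Fragments:
  [0,8): 8 bp
  [8,24): 16 bp
  [24,30): 6 bp
  [30,50): 20 bp
  [50,56): 6 bp
  [56,63): 7 bp
  [63,68): 5 bp
  [68,83): 15 bp
  [83,94): 11 bp
  [94,120): 26 bp
  [120,128): 8 bp
  [128,134): 6 bp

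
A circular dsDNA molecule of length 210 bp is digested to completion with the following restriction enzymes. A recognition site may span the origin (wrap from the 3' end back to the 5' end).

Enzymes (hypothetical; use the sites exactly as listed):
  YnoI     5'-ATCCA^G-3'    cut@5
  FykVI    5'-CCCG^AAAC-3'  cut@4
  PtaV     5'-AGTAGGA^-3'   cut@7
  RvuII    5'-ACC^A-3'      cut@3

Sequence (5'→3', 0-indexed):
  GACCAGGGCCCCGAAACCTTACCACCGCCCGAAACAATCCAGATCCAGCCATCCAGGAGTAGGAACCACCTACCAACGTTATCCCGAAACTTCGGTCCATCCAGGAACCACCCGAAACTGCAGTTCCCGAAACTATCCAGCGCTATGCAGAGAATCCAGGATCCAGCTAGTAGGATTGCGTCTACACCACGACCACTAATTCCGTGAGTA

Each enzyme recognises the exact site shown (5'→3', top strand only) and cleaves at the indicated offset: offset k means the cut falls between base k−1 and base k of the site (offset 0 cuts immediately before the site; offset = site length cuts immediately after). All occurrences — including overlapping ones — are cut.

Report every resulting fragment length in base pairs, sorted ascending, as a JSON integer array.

[3,5,6,6,6,7,7,8,8,9,9,10,10,10,10,12,13,15,17,19,20]

Site scan:
  YnoI ATCCAG/5: at [36, 42, 50, 98, 134, 153, 160] ⇒ [41, 47, 55, 103, 139, 158, 165]
  FykVI CCCGAAAC/4: at [9, 27, 82, 110, 125] ⇒ [13, 31, 86, 114, 129]
  PtaV AGTAGGA/7: at [57, 168] ⇒ [64, 175]
  RvuII ACCA/3: at [1, 20, 64, 71, 106, 185, 191] ⇒ [4, 23, 67, 74, 109, 188, 194]

Pooled cuts: [4, 13, 23, 31, 41, 47, 55, 64, 67, 74, 86, 103, 109, 114, 129, 139, 158, 165, 175, 188, 194]

Fragments:
  4→13: 9 bp
  13→23: 10 bp
  23→31: 8 bp
  31→41: 10 bp
  41→47: 6 bp
  47→55: 8 bp
  55→64: 9 bp
  64→67: 3 bp
  67→74: 7 bp
  74→86: 12 bp
  86→103: 17 bp
  103→109: 6 bp
  109→114: 5 bp
  114→129: 15 bp
  129→139: 10 bp
  139→158: 19 bp
  158→165: 7 bp
  165→175: 10 bp
  175→188: 13 bp
  188→194: 6 bp
  194→4 (wrap): 210-194+4 = 20 bp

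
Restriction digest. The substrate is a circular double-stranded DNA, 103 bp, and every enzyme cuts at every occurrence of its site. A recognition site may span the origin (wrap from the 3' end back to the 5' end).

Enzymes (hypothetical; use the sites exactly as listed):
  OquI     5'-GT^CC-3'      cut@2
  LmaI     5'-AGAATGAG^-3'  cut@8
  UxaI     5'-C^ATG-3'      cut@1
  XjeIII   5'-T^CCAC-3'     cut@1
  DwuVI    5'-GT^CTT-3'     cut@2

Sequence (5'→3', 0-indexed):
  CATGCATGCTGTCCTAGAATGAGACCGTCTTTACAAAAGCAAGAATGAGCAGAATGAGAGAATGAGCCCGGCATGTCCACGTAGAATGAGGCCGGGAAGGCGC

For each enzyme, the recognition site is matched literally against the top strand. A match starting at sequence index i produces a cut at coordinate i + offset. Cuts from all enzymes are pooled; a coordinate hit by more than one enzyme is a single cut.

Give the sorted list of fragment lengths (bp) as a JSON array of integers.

Site scan:
  OquI (GTCC, off=2): starts [10, 74] → cuts [12, 76]
  LmaI (AGAATGAG, off=8): starts [15, 41, 50, 58, 82] → cuts [23, 49, 58, 66, 90]
  UxaI (CATG, off=1): starts [0, 4, 71] → cuts [1, 5, 72]
  XjeIII (TCCAC, off=1): starts [75] → cuts [76]
  DwuVI (GTCTT, off=2): starts [26] → cuts [28]

All cut coordinates (distinct, sorted): [1, 5, 12, 23, 28, 49, 58, 66, 72, 76, 90]

Fragment lengths:
  1→5: 4 bp
  5→12: 7 bp
  12→23: 11 bp
  23→28: 5 bp
  28→49: 21 bp
  49→58: 9 bp
  58→66: 8 bp
  66→72: 6 bp
  72→76: 4 bp
  76→90: 14 bp
  90→1 (wrap): 103-90+1 = 14 bp

[4,4,5,6,7,8,9,11,14,14,21]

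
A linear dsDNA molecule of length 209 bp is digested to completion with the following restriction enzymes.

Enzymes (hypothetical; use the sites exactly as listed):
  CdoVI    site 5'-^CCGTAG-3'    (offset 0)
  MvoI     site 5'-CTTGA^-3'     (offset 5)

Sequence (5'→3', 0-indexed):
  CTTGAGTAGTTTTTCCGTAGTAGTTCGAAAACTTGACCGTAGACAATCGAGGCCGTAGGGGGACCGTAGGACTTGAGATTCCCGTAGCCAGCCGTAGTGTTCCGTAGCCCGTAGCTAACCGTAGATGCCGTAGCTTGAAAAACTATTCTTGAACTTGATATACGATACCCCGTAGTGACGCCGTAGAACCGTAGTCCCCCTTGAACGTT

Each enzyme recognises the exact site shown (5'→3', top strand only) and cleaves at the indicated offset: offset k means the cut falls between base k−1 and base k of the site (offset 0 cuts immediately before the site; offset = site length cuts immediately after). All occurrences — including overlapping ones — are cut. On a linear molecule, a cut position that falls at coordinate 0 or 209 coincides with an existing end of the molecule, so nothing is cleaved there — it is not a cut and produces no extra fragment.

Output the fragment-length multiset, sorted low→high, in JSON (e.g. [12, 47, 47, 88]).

Per-enzyme occurrences:
  CdoVI CCGTAG/0: at [14, 36, 52, 63, 81, 91, 101, 108, 118, 127, 169, 180, 188] ⇒ [14, 36, 52, 63, 81, 91, 101, 108, 118, 127, 169, 180, 188]
  MvoI CTTGA/5: at [0, 31, 71, 133, 147, 153, 199] ⇒ [5, 36, 76, 138, 152, 158, 204]

All cut coordinates (distinct, sorted): [5, 14, 36, 52, 63, 76, 81, 91, 101, 108, 118, 127, 138, 152, 158, 169, 180, 188, 204]

Fragments:
  [0,5): 5 bp
  [5,14): 9 bp
  [14,36): 22 bp
  [36,52): 16 bp
  [52,63): 11 bp
  [63,76): 13 bp
  [76,81): 5 bp
  [81,91): 10 bp
  [91,101): 10 bp
  [101,108): 7 bp
  [108,118): 10 bp
  [118,127): 9 bp
  [127,138): 11 bp
  [138,152): 14 bp
  [152,158): 6 bp
  [158,169): 11 bp
  [169,180): 11 bp
  [180,188): 8 bp
  [188,204): 16 bp
  [204,209): 5 bp

[5,5,5,6,7,8,9,9,10,10,10,11,11,11,11,13,14,16,16,22]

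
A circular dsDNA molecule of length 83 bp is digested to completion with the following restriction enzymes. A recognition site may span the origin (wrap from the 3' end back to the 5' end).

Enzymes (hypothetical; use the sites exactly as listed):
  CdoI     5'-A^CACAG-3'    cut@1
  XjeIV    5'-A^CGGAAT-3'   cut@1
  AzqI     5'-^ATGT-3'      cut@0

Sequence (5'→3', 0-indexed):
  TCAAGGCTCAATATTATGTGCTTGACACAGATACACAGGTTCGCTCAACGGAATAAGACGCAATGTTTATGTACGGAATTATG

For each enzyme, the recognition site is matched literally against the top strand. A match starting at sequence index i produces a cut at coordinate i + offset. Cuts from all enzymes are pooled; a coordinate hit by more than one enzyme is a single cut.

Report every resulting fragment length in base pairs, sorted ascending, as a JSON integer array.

[5,6,7,8,10,14,15,18]

Per-enzyme occurrences:
  CdoI ACACAG/1: at [24, 32] ⇒ [25, 33]
  XjeIV ACGGAAT/1: at [47, 72] ⇒ [48, 73]
  AzqI ATGT/0: at [15, 62, 68, 80] ⇒ [15, 62, 68, 80]

All cut coordinates (distinct, sorted): [15, 25, 33, 48, 62, 68, 73, 80]

Fragments:
  15→25: 10 bp
  25→33: 8 bp
  33→48: 15 bp
  48→62: 14 bp
  62→68: 6 bp
  68→73: 5 bp
  73→80: 7 bp
  80→15 (wrap): 83-80+15 = 18 bp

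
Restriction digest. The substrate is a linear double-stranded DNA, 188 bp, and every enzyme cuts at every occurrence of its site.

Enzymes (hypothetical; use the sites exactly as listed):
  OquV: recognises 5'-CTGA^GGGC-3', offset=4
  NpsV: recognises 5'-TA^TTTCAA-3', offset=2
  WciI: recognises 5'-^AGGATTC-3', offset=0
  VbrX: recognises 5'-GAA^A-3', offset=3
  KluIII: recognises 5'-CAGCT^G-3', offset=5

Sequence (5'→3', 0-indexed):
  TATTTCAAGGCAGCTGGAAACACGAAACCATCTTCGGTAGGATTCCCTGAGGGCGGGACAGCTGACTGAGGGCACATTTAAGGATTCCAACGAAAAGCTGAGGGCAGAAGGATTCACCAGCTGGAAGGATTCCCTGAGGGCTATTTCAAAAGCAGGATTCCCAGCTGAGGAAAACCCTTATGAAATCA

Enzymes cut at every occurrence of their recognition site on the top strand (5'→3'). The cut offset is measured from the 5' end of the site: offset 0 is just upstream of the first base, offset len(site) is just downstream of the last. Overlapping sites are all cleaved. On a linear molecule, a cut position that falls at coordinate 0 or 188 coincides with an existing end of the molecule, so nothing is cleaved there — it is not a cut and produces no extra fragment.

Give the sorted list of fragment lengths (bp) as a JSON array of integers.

Scan for sites:
  OquV CTGAGGGC/4: at [46, 65, 97, 133] ⇒ [50, 69, 101, 137]
  NpsV TATTTCAA/2: at [0, 141] ⇒ [2, 143]
  WciI AGGATTC/0: at [38, 80, 108, 125, 153] ⇒ [38, 80, 108, 125, 153]
  VbrX GAAA/3: at [16, 23, 91, 169, 181] ⇒ [19, 26, 94, 172, 184]
  KluIII CAGCTG/5: at [10, 58, 117, 161] ⇒ [15, 63, 122, 166]

Pooled cuts: [2, 15, 19, 26, 38, 50, 63, 69, 80, 94, 101, 108, 122, 125, 137, 143, 153, 166, 172, 184]

Fragment lengths:
  [0,2): 2 bp
  [2,15): 13 bp
  [15,19): 4 bp
  [19,26): 7 bp
  [26,38): 12 bp
  [38,50): 12 bp
  [50,63): 13 bp
  [63,69): 6 bp
  [69,80): 11 bp
  [80,94): 14 bp
  [94,101): 7 bp
  [101,108): 7 bp
  [108,122): 14 bp
  [122,125): 3 bp
  [125,137): 12 bp
  [137,143): 6 bp
  [143,153): 10 bp
  [153,166): 13 bp
  [166,172): 6 bp
  [172,184): 12 bp
  [184,188): 4 bp

[2,3,4,4,6,6,6,7,7,7,10,11,12,12,12,12,13,13,13,14,14]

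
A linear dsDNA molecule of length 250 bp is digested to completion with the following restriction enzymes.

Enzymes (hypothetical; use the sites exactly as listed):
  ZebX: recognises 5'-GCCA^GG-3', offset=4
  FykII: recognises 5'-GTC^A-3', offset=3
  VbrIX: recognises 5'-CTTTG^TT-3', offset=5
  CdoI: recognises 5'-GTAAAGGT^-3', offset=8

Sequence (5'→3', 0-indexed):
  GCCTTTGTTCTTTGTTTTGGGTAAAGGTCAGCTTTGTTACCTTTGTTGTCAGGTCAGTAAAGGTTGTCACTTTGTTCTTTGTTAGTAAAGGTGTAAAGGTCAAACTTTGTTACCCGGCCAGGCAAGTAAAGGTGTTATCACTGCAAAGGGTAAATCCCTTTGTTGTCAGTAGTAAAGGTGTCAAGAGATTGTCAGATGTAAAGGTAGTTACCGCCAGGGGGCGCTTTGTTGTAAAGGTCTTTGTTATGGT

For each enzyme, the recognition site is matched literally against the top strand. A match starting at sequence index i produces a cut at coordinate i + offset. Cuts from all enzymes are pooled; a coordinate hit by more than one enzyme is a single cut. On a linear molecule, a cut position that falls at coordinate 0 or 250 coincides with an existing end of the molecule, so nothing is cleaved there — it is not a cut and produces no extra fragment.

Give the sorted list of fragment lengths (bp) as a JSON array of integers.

[1,1,3,4,5,5,5,5,6,7,7,7,7,7,8,8,9,9,10,11,11,11,11,12,12,12,13,14,29]

Scan for sites:
  ZebX GCCAGG/4: at [116, 212] ⇒ [120, 216]
  FykII GTCA/3: at [26, 47, 52, 65, 98, 164, 179, 190] ⇒ [29, 50, 55, 68, 101, 167, 182, 193]
  VbrIX CTTTGTT/5: at [2, 9, 31, 40, 69, 76, 104, 157, 223, 238] ⇒ [7, 14, 36, 45, 74, 81, 109, 162, 228, 243]
  CdoI GTAAAGGT/8: at [20, 56, 84, 92, 125, 171, 197, 230] ⇒ [28, 64, 92, 100, 133, 179, 205, 238]

All cut coordinates (distinct, sorted): [7, 14, 28, 29, 36, 45, 50, 55, 64, 68, 74, 81, 92, 100, 101, 109, 120, 133, 162, 167, 179, 182, 193, 205, 216, 228, 238, 243]

Fragments:
  [0,7): 7 bp
  [7,14): 7 bp
  [14,28): 14 bp
  [28,29): 1 bp
  [29,36): 7 bp
  [36,45): 9 bp
  [45,50): 5 bp
  [50,55): 5 bp
  [55,64): 9 bp
  [64,68): 4 bp
  [68,74): 6 bp
  [74,81): 7 bp
  [81,92): 11 bp
  [92,100): 8 bp
  [100,101): 1 bp
  [101,109): 8 bp
  [109,120): 11 bp
  [120,133): 13 bp
  [133,162): 29 bp
  [162,167): 5 bp
  [167,179): 12 bp
  [179,182): 3 bp
  [182,193): 11 bp
  [193,205): 12 bp
  [205,216): 11 bp
  [216,228): 12 bp
  [228,238): 10 bp
  [238,243): 5 bp
  [243,250): 7 bp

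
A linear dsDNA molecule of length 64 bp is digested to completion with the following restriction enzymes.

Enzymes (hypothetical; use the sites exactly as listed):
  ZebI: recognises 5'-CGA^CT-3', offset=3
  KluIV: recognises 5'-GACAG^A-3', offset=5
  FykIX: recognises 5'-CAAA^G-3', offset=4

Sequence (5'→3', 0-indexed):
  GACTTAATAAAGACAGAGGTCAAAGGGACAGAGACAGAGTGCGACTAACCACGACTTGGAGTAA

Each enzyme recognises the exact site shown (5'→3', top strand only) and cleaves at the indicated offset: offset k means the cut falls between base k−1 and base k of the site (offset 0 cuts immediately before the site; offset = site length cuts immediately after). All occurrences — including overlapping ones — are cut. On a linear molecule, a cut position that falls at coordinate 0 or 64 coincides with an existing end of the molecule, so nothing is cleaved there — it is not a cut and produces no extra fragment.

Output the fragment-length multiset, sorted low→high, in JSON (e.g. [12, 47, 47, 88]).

Scan for sites:
  ZebI (CGACT, off=3): starts [41, 51] → cuts [44, 54]
  KluIV (GACAGA, off=5): starts [11, 26, 32] → cuts [16, 31, 37]
  FykIX (CAAAG, off=4): starts [20] → cuts [24]

Pooled cuts: [16, 24, 31, 37, 44, 54]

Fragments:
  [0,16): 16 bp
  [16,24): 8 bp
  [24,31): 7 bp
  [31,37): 6 bp
  [37,44): 7 bp
  [44,54): 10 bp
  [54,64): 10 bp

[6,7,7,8,10,10,16]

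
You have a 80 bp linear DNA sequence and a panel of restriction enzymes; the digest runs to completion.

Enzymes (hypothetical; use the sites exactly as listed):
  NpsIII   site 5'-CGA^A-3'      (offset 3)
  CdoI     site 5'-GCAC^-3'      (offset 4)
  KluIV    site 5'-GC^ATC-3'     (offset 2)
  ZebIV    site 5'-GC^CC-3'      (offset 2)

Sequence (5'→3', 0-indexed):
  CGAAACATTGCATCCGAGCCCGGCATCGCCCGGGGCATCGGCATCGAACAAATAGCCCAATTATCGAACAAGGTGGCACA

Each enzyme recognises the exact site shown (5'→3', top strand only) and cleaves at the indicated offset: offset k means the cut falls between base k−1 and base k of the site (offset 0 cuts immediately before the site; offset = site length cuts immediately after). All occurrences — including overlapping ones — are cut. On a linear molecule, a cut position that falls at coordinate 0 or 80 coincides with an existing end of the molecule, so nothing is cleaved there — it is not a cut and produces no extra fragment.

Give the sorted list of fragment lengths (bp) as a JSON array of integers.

Per-enzyme occurrences:
  NpsIII (CGAA, off=3): starts [0, 44, 64] → cuts [3, 47, 67]
  CdoI (GCAC, off=4): starts [75] → cuts [79]
  KluIV (GCATC, off=2): starts [9, 22, 34, 40] → cuts [11, 24, 36, 42]
  ZebIV (GCCC, off=2): starts [17, 27, 54] → cuts [19, 29, 56]

All cut coordinates (distinct, sorted): [3, 11, 19, 24, 29, 36, 42, 47, 56, 67, 79]

Fragments:
  [0,3): 3 bp
  [3,11): 8 bp
  [11,19): 8 bp
  [19,24): 5 bp
  [24,29): 5 bp
  [29,36): 7 bp
  [36,42): 6 bp
  [42,47): 5 bp
  [47,56): 9 bp
  [56,67): 11 bp
  [67,79): 12 bp
  [79,80): 1 bp

[1,3,5,5,5,6,7,8,8,9,11,12]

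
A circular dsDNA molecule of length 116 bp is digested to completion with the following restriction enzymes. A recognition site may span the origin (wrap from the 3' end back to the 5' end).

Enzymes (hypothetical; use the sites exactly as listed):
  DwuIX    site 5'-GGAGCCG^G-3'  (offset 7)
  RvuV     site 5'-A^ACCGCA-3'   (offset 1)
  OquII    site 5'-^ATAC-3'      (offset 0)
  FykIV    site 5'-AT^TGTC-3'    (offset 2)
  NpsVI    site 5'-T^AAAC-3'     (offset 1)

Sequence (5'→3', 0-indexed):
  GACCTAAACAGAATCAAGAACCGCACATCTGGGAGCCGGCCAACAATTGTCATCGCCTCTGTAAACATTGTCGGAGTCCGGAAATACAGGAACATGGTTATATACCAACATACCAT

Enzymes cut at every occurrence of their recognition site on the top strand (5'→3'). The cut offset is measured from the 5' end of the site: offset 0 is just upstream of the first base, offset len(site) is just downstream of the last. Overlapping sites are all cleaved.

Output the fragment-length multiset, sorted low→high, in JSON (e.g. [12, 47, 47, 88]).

Scan for sites:
  DwuIX (GGAGCCGG, off=7): starts [31] → cuts [38]
  RvuV (AACCGCA, off=1): starts [18] → cuts [19]
  OquII (ATAC, off=0): starts [83, 101, 109] → cuts [83, 101, 109]
  FykIV (ATTGTC, off=2): starts [45, 66] → cuts [47, 68]
  NpsVI (TAAAC, off=1): starts [4, 61] → cuts [5, 62]

All cut coordinates (distinct, sorted): [5, 19, 38, 47, 62, 68, 83, 101, 109]

Fragment lengths:
  5→19: 14 bp
  19→38: 19 bp
  38→47: 9 bp
  47→62: 15 bp
  62→68: 6 bp
  68→83: 15 bp
  83→101: 18 bp
  101→109: 8 bp
  109→5 (wrap): 116-109+5 = 12 bp

[6,8,9,12,14,15,15,18,19]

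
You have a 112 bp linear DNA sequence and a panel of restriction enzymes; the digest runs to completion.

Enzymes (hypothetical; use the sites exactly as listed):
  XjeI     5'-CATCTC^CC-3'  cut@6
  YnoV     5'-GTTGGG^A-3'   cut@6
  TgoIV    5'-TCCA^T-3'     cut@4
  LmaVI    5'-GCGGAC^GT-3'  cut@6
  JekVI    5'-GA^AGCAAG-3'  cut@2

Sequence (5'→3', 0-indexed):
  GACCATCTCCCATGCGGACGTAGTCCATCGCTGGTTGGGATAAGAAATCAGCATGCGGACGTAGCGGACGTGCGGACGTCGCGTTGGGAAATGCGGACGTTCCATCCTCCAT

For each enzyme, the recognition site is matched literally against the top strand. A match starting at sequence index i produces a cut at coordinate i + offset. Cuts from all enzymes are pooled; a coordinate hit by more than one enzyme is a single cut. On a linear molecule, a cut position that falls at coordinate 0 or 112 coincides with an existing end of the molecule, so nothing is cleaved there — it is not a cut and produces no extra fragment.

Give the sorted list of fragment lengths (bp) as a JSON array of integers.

[1,6,7,8,8,9,9,10,10,11,12,21]

Scan for sites:
  XjeI CATCTCCC/6: at [3] ⇒ [9]
  YnoV GTTGGGA/6: at [33, 82] ⇒ [39, 88]
  TgoIV TCCAT/4: at [23, 100, 107] ⇒ [27, 104, 111]
  LmaVI GCGGACGT/6: at [13, 54, 63, 71, 92] ⇒ [19, 60, 69, 77, 98]
  JekVI (GAAGCAAG, off=2): no sites

Pooled cuts: [9, 19, 27, 39, 60, 69, 77, 88, 98, 104, 111]

Fragments:
  [0,9): 9 bp
  [9,19): 10 bp
  [19,27): 8 bp
  [27,39): 12 bp
  [39,60): 21 bp
  [60,69): 9 bp
  [69,77): 8 bp
  [77,88): 11 bp
  [88,98): 10 bp
  [98,104): 6 bp
  [104,111): 7 bp
  [111,112): 1 bp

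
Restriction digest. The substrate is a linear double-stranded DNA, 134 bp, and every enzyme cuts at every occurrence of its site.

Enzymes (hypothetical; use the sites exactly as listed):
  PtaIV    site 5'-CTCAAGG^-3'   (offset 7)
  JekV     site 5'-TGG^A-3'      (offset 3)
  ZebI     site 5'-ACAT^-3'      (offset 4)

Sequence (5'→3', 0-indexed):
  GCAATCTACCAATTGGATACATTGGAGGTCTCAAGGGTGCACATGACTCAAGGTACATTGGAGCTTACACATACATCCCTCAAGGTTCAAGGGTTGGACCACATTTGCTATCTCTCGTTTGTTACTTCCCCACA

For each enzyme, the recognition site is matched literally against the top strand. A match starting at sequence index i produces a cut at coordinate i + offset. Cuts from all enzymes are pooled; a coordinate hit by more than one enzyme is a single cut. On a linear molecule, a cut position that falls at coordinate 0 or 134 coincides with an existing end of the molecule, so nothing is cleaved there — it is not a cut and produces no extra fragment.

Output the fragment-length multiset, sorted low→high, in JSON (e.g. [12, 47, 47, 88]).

[3,3,4,5,6,7,8,9,9,11,11,12,16,30]

Per-enzyme occurrences:
  PtaIV CTCAAGG/7: at [29, 46, 78] ⇒ [36, 53, 85]
  JekV TGGA/3: at [13, 22, 58, 94] ⇒ [16, 25, 61, 97]
  ZebI ACAT/4: at [18, 40, 54, 68, 72, 100] ⇒ [22, 44, 58, 72, 76, 104]

Pooled cuts: [16, 22, 25, 36, 44, 53, 58, 61, 72, 76, 85, 97, 104]

Fragment lengths:
  [0,16): 16 bp
  [16,22): 6 bp
  [22,25): 3 bp
  [25,36): 11 bp
  [36,44): 8 bp
  [44,53): 9 bp
  [53,58): 5 bp
  [58,61): 3 bp
  [61,72): 11 bp
  [72,76): 4 bp
  [76,85): 9 bp
  [85,97): 12 bp
  [97,104): 7 bp
  [104,134): 30 bp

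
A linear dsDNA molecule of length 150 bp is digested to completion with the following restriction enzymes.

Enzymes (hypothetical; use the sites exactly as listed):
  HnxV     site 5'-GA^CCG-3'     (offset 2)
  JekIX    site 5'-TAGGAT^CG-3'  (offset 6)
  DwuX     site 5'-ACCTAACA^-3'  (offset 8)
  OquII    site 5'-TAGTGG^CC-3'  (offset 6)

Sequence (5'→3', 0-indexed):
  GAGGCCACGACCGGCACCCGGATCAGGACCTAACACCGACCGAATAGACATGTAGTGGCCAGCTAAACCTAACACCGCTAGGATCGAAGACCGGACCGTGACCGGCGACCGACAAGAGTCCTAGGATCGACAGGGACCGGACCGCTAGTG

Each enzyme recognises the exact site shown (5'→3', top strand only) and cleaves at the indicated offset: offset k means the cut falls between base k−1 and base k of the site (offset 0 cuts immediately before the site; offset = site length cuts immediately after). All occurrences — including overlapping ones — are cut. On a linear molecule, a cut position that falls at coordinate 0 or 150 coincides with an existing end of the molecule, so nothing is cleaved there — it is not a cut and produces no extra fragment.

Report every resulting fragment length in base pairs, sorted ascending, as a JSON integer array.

[4,5,5,6,6,7,9,9,10,10,16,19,19,25]

Scan for sites:
  HnxV GACCG/2: at [8, 37, 88, 93, 99, 106, 134, 139] ⇒ [10, 39, 90, 95, 101, 108, 136, 141]
  JekIX TAGGATCG/6: at [78, 121] ⇒ [84, 127]
  DwuX ACCTAACA/8: at [27, 66] ⇒ [35, 74]
  OquII TAGTGGCC/6: at [52] ⇒ [58]

Pooled cuts: [10, 35, 39, 58, 74, 84, 90, 95, 101, 108, 127, 136, 141]

Fragments:
  [0,10): 10 bp
  [10,35): 25 bp
  [35,39): 4 bp
  [39,58): 19 bp
  [58,74): 16 bp
  [74,84): 10 bp
  [84,90): 6 bp
  [90,95): 5 bp
  [95,101): 6 bp
  [101,108): 7 bp
  [108,127): 19 bp
  [127,136): 9 bp
  [136,141): 5 bp
  [141,150): 9 bp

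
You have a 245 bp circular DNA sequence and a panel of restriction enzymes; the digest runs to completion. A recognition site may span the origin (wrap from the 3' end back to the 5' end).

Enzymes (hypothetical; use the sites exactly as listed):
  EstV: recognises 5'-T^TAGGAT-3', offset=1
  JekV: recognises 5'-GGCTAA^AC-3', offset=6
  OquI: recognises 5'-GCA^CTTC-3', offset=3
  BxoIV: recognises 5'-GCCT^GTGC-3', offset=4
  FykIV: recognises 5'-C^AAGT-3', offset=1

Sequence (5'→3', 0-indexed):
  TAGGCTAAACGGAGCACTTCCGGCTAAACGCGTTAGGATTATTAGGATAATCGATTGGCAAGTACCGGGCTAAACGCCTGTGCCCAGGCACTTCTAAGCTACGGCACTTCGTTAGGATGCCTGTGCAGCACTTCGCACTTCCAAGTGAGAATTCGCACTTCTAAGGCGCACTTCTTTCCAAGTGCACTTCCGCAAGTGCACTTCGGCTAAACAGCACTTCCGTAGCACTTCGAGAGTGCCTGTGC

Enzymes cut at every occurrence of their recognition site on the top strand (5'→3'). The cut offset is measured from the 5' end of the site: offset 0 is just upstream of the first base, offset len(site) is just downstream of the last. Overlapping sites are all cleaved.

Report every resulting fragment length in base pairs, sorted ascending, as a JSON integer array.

[5,6,6,6,6,7,7,7,7,8,8,9,9,10,10,11,11,11,12,13,14,14,15,16,17]

Site scan:
  EstV (TTAGGAT, off=1): starts [32, 41, 111] → cuts [33, 42, 112]
  JekV (GGCTAAAC, off=6): starts [2, 21, 67, 204] → cuts [8, 27, 73, 210]
  OquI (GCACTTC, off=3): starts [13, 87, 103, 127, 134, 154, 167, 183, 197, 213, 224] → cuts [16, 90, 106, 130, 137, 157, 170, 186, 200, 216, 227]
  BxoIV (GCCTGTGC, off=4): starts [75, 118, 237] → cuts [79, 122, 241]
  FykIV (CAAGT, off=1): starts [58, 141, 178, 192] → cuts [59, 142, 179, 193]

All cut coordinates (distinct, sorted): [8, 16, 27, 33, 42, 59, 73, 79, 90, 106, 112, 122, 130, 137, 142, 157, 170, 179, 186, 193, 200, 210, 216, 227, 241]

Fragment lengths:
  8→16: 8 bp
  16→27: 11 bp
  27→33: 6 bp
  33→42: 9 bp
  42→59: 17 bp
  59→73: 14 bp
  73→79: 6 bp
  79→90: 11 bp
  90→106: 16 bp
  106→112: 6 bp
  112→122: 10 bp
  122→130: 8 bp
  130→137: 7 bp
  137→142: 5 bp
  142→157: 15 bp
  157→170: 13 bp
  170→179: 9 bp
  179→186: 7 bp
  186→193: 7 bp
  193→200: 7 bp
  200→210: 10 bp
  210→216: 6 bp
  216→227: 11 bp
  227→241: 14 bp
  241→8 (wrap): 245-241+8 = 12 bp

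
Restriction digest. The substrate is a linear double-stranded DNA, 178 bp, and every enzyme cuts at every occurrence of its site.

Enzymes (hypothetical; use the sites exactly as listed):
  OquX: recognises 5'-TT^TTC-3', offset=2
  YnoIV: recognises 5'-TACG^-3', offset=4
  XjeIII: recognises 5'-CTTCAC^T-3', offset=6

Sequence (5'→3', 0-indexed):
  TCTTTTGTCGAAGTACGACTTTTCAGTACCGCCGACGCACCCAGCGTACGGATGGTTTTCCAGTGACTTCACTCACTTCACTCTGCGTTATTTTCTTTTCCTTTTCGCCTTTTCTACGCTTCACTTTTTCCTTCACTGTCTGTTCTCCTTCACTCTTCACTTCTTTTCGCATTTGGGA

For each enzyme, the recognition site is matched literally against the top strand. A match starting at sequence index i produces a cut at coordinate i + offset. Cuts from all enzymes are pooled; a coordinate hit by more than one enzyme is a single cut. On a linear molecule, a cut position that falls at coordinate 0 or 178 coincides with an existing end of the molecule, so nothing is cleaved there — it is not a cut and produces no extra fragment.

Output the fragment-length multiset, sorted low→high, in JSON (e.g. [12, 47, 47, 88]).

[3,4,5,5,6,6,7,7,7,8,9,9,11,13,15,17,17,29]

Scan for sites:
  OquX (TTTTC, off=2): starts [19, 55, 90, 95, 101, 109, 125, 163] → cuts [21, 57, 92, 97, 103, 111, 127, 165]
  YnoIV (TACG, off=4): starts [13, 46, 114] → cuts [17, 50, 118]
  XjeIII (CTTCACT, off=6): starts [66, 75, 118, 130, 147, 154] → cuts [72, 81, 124, 136, 153, 160]

All cut coordinates (distinct, sorted): [17, 21, 50, 57, 72, 81, 92, 97, 103, 111, 118, 124, 127, 136, 153, 160, 165]

Fragments:
  [0,17): 17 bp
  [17,21): 4 bp
  [21,50): 29 bp
  [50,57): 7 bp
  [57,72): 15 bp
  [72,81): 9 bp
  [81,92): 11 bp
  [92,97): 5 bp
  [97,103): 6 bp
  [103,111): 8 bp
  [111,118): 7 bp
  [118,124): 6 bp
  [124,127): 3 bp
  [127,136): 9 bp
  [136,153): 17 bp
  [153,160): 7 bp
  [160,165): 5 bp
  [165,178): 13 bp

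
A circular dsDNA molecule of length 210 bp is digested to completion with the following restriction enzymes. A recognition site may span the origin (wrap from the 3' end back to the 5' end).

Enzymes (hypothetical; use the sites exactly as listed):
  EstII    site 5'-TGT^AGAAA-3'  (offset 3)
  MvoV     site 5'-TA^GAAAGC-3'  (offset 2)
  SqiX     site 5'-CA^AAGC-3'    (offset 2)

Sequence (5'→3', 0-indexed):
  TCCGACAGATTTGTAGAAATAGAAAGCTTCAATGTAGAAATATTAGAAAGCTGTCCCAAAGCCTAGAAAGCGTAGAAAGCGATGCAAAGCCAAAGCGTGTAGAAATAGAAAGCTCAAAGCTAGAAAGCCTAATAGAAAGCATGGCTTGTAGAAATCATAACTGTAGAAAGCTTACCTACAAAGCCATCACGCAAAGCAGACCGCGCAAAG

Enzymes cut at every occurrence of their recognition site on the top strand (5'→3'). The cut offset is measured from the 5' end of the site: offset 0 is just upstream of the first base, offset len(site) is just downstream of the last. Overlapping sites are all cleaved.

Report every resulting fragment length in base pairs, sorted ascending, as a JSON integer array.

[1,6,6,7,7,7,8,9,9,10,12,12,13,13,14,15,15,15,31]

Per-enzyme occurrences:
  EstII (TGTAGAAA, off=3): starts [11, 32, 97, 146, 161] → cuts [14, 35, 100, 149, 164]
  MvoV (TAGAAAGC, off=2): starts [19, 43, 63, 72, 105, 120, 132, 163] → cuts [21, 45, 65, 74, 107, 122, 134, 165]
  SqiX (CAAAGC, off=2): starts [56, 84, 90, 114, 178, 191] → cuts [58, 86, 92, 116, 180, 193]

Pooled cuts: [14, 21, 35, 45, 58, 65, 74, 86, 92, 100, 107, 116, 122, 134, 149, 164, 165, 180, 193]

Fragment lengths:
  14→21: 7 bp
  21→35: 14 bp
  35→45: 10 bp
  45→58: 13 bp
  58→65: 7 bp
  65→74: 9 bp
  74→86: 12 bp
  86→92: 6 bp
  92→100: 8 bp
  100→107: 7 bp
  107→116: 9 bp
  116→122: 6 bp
  122→134: 12 bp
  134→149: 15 bp
  149→164: 15 bp
  164→165: 1 bp
  165→180: 15 bp
  180→193: 13 bp
  193→14 (wrap): 210-193+14 = 31 bp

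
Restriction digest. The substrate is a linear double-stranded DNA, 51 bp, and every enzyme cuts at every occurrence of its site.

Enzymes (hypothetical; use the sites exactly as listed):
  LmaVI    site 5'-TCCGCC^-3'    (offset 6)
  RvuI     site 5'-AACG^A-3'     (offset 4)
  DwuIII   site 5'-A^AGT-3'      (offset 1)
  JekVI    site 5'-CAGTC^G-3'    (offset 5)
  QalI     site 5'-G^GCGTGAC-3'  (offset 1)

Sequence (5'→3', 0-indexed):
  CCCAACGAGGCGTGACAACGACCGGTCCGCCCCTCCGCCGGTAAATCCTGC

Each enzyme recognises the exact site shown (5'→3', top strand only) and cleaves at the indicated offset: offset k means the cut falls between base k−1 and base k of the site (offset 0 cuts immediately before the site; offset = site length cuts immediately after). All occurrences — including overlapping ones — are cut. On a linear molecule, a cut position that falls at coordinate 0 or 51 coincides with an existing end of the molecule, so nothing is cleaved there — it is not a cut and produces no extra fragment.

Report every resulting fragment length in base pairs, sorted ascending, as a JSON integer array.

[2,7,8,11,11,12]

Per-enzyme occurrences:
  LmaVI TCCGCC/6: at [25, 33] ⇒ [31, 39]
  RvuI AACGA/4: at [3, 16] ⇒ [7, 20]
  DwuIII (AAGT, off=1): no sites
  JekVI (CAGTCG, off=5): no sites
  QalI GGCGTGAC/1: at [8] ⇒ [9]

All cut coordinates (distinct, sorted): [7, 9, 20, 31, 39]

Fragments:
  [0,7): 7 bp
  [7,9): 2 bp
  [9,20): 11 bp
  [20,31): 11 bp
  [31,39): 8 bp
  [39,51): 12 bp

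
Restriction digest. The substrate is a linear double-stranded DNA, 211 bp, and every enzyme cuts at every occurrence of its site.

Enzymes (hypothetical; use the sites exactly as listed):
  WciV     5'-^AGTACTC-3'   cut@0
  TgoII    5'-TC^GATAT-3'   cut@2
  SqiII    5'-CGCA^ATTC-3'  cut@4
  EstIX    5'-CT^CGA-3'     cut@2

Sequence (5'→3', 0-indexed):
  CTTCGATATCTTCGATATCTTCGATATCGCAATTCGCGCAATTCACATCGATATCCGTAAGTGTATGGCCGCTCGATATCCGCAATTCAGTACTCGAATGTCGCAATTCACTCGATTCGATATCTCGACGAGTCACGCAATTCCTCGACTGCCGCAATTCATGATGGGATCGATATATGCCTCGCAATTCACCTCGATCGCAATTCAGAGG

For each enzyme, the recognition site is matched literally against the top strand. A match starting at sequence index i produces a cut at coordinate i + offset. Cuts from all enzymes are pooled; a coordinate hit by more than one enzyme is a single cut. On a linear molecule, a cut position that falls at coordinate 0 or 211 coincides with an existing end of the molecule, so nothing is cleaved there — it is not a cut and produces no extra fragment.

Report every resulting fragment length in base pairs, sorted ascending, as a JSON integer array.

Per-enzyme occurrences:
  WciV AGTACTC/0: at [88] ⇒ [88]
  TgoII TCGATAT/2: at [2, 11, 20, 47, 72, 116, 169] ⇒ [4, 13, 22, 49, 74, 118, 171]
  SqiII CGCAATTC/4: at [27, 36, 80, 101, 135, 152, 182, 198] ⇒ [31, 40, 84, 105, 139, 156, 186, 202]
  EstIX CTCGA/2: at [71, 92, 110, 123, 143, 192] ⇒ [73, 94, 112, 125, 145, 194]

All cut coordinates (distinct, sorted): [4, 13, 22, 31, 40, 49, 73, 74, 84, 88, 94, 105, 112, 118, 125, 139, 145, 156, 171, 186, 194, 202]

Fragments:
  [0,4): 4 bp
  [4,13): 9 bp
  [13,22): 9 bp
  [22,31): 9 bp
  [31,40): 9 bp
  [40,49): 9 bp
  [49,73): 24 bp
  [73,74): 1 bp
  [74,84): 10 bp
  [84,88): 4 bp
  [88,94): 6 bp
  [94,105): 11 bp
  [105,112): 7 bp
  [112,118): 6 bp
  [118,125): 7 bp
  [125,139): 14 bp
  [139,145): 6 bp
  [145,156): 11 bp
  [156,171): 15 bp
  [171,186): 15 bp
  [186,194): 8 bp
  [194,202): 8 bp
  [202,211): 9 bp

[1,4,4,6,6,6,7,7,8,8,9,9,9,9,9,9,10,11,11,14,15,15,24]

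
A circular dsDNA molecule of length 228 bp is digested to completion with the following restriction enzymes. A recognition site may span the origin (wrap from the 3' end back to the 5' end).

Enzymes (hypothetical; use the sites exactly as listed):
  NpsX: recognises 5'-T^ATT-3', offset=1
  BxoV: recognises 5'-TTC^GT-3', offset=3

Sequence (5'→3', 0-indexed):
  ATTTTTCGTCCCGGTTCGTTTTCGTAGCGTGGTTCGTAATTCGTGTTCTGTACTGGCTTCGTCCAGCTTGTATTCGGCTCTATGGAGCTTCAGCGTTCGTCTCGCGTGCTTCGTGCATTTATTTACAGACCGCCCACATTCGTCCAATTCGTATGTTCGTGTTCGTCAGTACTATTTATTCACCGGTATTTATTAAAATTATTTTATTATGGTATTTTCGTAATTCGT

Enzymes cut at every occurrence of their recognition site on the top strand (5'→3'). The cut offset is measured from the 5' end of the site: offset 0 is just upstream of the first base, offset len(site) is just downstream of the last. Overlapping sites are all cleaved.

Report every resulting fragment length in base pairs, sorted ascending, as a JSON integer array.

Scan for sites:
  NpsX (TATT, off=1): starts [70, 119, 172, 176, 186, 190, 199, 204, 212, 227] → cuts [0, 71, 120, 173, 177, 187, 191, 200, 205, 213]
  BxoV (TTCGT, off=3): starts [4, 14, 20, 32, 39, 57, 95, 109, 138, 147, 155, 161, 216, 223] → cuts [7, 17, 23, 35, 42, 60, 98, 112, 141, 150, 158, 164, 219, 226]

All cut coordinates (distinct, sorted): [0, 7, 17, 23, 35, 42, 60, 71, 98, 112, 120, 141, 150, 158, 164, 173, 177, 187, 191, 200, 205, 213, 219, 226]

Fragments:
  0→7: 7 bp
  7→17: 10 bp
  17→23: 6 bp
  23→35: 12 bp
  35→42: 7 bp
  42→60: 18 bp
  60→71: 11 bp
  71→98: 27 bp
  98→112: 14 bp
  112→120: 8 bp
  120→141: 21 bp
  141→150: 9 bp
  150→158: 8 bp
  158→164: 6 bp
  164→173: 9 bp
  173→177: 4 bp
  177→187: 10 bp
  187→191: 4 bp
  191→200: 9 bp
  200→205: 5 bp
  205→213: 8 bp
  213→219: 6 bp
  219→226: 7 bp
  226→0 (wrap): 228-226+0 = 2 bp

[2,4,4,5,6,6,6,7,7,7,8,8,8,9,9,9,10,10,11,12,14,18,21,27]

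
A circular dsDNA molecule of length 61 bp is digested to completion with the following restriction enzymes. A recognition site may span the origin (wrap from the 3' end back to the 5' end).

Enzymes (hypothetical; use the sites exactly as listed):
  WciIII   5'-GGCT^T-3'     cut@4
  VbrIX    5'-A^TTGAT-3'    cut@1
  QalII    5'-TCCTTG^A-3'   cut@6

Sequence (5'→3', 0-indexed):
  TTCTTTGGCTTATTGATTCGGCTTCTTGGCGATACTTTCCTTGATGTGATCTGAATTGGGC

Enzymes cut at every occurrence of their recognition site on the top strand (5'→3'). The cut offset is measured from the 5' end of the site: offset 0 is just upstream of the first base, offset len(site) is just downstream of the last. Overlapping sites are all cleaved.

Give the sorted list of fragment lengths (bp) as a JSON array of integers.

[2,9,11,19,20]

Scan for sites:
  WciIII GGCTT/4: at [6, 19, 58] ⇒ [1, 10, 23]
  VbrIX ATTGAT/1: at [11] ⇒ [12]
  QalII TCCTTGA/6: at [37] ⇒ [43]

Pooled cuts: [1, 10, 12, 23, 43]

Fragment lengths:
  1→10: 9 bp
  10→12: 2 bp
  12→23: 11 bp
  23→43: 20 bp
  43→1 (wrap): 61-43+1 = 19 bp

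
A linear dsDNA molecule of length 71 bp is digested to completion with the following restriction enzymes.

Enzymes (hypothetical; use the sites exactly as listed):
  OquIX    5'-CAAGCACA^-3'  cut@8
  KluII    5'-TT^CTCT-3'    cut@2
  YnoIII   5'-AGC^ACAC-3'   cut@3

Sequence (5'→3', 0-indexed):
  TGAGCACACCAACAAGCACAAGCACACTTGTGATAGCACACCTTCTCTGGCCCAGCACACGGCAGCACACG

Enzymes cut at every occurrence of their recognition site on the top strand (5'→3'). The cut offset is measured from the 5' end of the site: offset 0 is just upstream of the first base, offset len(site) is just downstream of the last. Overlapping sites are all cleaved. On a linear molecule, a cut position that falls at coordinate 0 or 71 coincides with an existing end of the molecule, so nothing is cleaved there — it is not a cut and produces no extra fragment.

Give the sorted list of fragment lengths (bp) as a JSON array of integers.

Per-enzyme occurrences:
  OquIX CAAGCACA/8: at [12, 18] ⇒ [20, 26]
  KluII TTCTCT/2: at [42] ⇒ [44]
  YnoIII AGCACAC/3: at [2, 20, 34, 53, 63] ⇒ [5, 23, 37, 56, 66]

Pooled cuts: [5, 20, 23, 26, 37, 44, 56, 66]

Fragment lengths:
  [0,5): 5 bp
  [5,20): 15 bp
  [20,23): 3 bp
  [23,26): 3 bp
  [26,37): 11 bp
  [37,44): 7 bp
  [44,56): 12 bp
  [56,66): 10 bp
  [66,71): 5 bp

[3,3,5,5,7,10,11,12,15]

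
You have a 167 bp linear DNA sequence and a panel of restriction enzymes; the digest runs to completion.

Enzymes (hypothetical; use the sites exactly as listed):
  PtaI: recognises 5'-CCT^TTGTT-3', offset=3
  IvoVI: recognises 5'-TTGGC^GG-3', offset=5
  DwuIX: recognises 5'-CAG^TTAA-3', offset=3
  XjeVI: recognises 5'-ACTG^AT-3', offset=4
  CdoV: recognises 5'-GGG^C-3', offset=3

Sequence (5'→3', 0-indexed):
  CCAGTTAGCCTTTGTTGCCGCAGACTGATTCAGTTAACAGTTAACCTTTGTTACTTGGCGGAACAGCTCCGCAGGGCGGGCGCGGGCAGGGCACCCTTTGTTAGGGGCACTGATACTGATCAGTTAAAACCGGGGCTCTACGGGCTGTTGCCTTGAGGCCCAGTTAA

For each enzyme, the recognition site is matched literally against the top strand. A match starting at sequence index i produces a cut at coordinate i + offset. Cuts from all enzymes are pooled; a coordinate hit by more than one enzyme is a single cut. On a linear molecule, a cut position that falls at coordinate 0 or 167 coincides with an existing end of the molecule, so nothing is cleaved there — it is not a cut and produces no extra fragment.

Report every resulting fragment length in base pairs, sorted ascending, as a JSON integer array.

Site scan:
  PtaI (CCTTTGTT, off=3): starts [8, 44, 94] → cuts [11, 47, 97]
  IvoVI (TTGGCGG, off=5): starts [54] → cuts [59]
  DwuIX (CAGTTAA, off=3): starts [30, 37, 120, 160] → cuts [33, 40, 123, 163]
  XjeVI (ACTGAT, off=4): starts [23, 108, 114] → cuts [27, 112, 118]
  CdoV (GGGC, off=3): starts [73, 77, 83, 88, 104, 132, 141] → cuts [76, 80, 86, 91, 107, 135, 144]

Pooled cuts: [11, 27, 33, 40, 47, 59, 76, 80, 86, 91, 97, 107, 112, 118, 123, 135, 144, 163]

Fragment lengths:
  [0,11): 11 bp
  [11,27): 16 bp
  [27,33): 6 bp
  [33,40): 7 bp
  [40,47): 7 bp
  [47,59): 12 bp
  [59,76): 17 bp
  [76,80): 4 bp
  [80,86): 6 bp
  [86,91): 5 bp
  [91,97): 6 bp
  [97,107): 10 bp
  [107,112): 5 bp
  [112,118): 6 bp
  [118,123): 5 bp
  [123,135): 12 bp
  [135,144): 9 bp
  [144,163): 19 bp
  [163,167): 4 bp

[4,4,5,5,5,6,6,6,6,7,7,9,10,11,12,12,16,17,19]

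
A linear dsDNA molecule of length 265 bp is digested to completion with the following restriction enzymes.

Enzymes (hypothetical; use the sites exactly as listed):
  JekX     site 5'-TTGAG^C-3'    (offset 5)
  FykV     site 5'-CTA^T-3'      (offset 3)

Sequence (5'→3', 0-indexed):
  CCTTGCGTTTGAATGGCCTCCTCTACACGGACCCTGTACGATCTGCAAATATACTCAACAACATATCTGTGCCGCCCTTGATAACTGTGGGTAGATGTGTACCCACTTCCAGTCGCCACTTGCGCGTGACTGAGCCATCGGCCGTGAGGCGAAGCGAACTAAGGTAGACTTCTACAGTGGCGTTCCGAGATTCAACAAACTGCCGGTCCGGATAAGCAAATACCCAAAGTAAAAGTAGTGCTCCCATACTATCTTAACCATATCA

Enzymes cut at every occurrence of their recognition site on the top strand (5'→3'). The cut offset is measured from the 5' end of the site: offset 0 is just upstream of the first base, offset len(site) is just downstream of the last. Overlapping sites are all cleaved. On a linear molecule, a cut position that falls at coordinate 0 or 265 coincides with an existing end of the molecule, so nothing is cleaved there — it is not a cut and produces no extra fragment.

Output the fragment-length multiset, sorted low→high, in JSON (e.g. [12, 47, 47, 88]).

[14,251]

Per-enzyme occurrences:
  JekX (TTGAGC, off=5): no sites
  FykV CTAT/3: at [248] ⇒ [251]

Pooled cuts: [251]

Fragment lengths:
  [0,251): 251 bp
  [251,265): 14 bp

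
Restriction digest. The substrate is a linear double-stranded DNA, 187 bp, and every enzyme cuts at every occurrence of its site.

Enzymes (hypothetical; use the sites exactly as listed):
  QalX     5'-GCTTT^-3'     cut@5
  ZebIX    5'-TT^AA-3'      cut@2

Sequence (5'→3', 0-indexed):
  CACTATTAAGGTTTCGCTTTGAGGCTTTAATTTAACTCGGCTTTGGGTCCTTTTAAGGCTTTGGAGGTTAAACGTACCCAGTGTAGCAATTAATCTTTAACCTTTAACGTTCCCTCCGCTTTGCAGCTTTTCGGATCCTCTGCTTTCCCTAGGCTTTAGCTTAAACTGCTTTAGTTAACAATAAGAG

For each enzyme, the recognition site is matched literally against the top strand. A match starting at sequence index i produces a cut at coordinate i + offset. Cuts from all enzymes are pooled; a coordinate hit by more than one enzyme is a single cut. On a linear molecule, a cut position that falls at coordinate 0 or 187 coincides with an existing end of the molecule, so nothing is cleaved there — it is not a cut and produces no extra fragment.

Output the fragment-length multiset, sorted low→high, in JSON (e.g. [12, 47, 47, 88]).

Site scan:
  QalX (GCTTT, off=5): starts [15, 23, 39, 57, 117, 125, 141, 152, 167] → cuts [20, 28, 44, 62, 122, 130, 146, 157, 172]
  ZebIX (TTAA, off=2): starts [5, 26, 31, 52, 67, 89, 96, 103, 160, 174] → cuts [7, 28, 33, 54, 69, 91, 98, 105, 162, 176]

Pooled cuts: [7, 20, 28, 33, 44, 54, 62, 69, 91, 98, 105, 122, 130, 146, 157, 162, 172, 176]

Fragment lengths:
  [0,7): 7 bp
  [7,20): 13 bp
  [20,28): 8 bp
  [28,33): 5 bp
  [33,44): 11 bp
  [44,54): 10 bp
  [54,62): 8 bp
  [62,69): 7 bp
  [69,91): 22 bp
  [91,98): 7 bp
  [98,105): 7 bp
  [105,122): 17 bp
  [122,130): 8 bp
  [130,146): 16 bp
  [146,157): 11 bp
  [157,162): 5 bp
  [162,172): 10 bp
  [172,176): 4 bp
  [176,187): 11 bp

[4,5,5,7,7,7,7,8,8,8,10,10,11,11,11,13,16,17,22]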